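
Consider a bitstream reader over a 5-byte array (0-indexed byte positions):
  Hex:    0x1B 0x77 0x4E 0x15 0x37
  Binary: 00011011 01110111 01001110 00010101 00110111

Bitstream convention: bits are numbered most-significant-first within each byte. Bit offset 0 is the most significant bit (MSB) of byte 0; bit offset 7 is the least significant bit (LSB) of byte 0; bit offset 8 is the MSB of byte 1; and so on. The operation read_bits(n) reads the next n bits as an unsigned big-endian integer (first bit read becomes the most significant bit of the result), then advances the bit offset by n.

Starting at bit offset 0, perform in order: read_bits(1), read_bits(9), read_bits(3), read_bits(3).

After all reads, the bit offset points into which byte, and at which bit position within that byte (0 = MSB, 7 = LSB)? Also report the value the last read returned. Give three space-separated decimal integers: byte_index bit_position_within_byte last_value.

Answer: 2 0 7

Derivation:
Read 1: bits[0:1] width=1 -> value=0 (bin 0); offset now 1 = byte 0 bit 1; 39 bits remain
Read 2: bits[1:10] width=9 -> value=109 (bin 001101101); offset now 10 = byte 1 bit 2; 30 bits remain
Read 3: bits[10:13] width=3 -> value=6 (bin 110); offset now 13 = byte 1 bit 5; 27 bits remain
Read 4: bits[13:16] width=3 -> value=7 (bin 111); offset now 16 = byte 2 bit 0; 24 bits remain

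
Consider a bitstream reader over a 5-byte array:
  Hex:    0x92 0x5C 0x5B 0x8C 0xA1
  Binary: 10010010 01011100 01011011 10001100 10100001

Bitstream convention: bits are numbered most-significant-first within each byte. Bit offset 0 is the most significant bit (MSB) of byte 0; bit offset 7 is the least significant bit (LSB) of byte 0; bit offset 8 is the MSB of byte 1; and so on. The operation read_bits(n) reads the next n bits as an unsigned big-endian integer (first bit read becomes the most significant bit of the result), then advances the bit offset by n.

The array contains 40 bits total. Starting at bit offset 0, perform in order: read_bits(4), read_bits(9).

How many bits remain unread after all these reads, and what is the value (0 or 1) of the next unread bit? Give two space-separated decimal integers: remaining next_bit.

Answer: 27 1

Derivation:
Read 1: bits[0:4] width=4 -> value=9 (bin 1001); offset now 4 = byte 0 bit 4; 36 bits remain
Read 2: bits[4:13] width=9 -> value=75 (bin 001001011); offset now 13 = byte 1 bit 5; 27 bits remain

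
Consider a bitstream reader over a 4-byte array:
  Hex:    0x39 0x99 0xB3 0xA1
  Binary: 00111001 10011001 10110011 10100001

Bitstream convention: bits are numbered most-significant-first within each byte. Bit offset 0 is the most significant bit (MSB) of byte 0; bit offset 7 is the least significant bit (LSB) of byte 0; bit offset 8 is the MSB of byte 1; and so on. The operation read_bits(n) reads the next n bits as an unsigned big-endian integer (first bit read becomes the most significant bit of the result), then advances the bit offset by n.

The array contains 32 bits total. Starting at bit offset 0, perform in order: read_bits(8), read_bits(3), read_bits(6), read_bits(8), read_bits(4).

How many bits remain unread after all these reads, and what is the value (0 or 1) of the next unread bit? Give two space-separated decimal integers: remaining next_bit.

Read 1: bits[0:8] width=8 -> value=57 (bin 00111001); offset now 8 = byte 1 bit 0; 24 bits remain
Read 2: bits[8:11] width=3 -> value=4 (bin 100); offset now 11 = byte 1 bit 3; 21 bits remain
Read 3: bits[11:17] width=6 -> value=51 (bin 110011); offset now 17 = byte 2 bit 1; 15 bits remain
Read 4: bits[17:25] width=8 -> value=103 (bin 01100111); offset now 25 = byte 3 bit 1; 7 bits remain
Read 5: bits[25:29] width=4 -> value=4 (bin 0100); offset now 29 = byte 3 bit 5; 3 bits remain

Answer: 3 0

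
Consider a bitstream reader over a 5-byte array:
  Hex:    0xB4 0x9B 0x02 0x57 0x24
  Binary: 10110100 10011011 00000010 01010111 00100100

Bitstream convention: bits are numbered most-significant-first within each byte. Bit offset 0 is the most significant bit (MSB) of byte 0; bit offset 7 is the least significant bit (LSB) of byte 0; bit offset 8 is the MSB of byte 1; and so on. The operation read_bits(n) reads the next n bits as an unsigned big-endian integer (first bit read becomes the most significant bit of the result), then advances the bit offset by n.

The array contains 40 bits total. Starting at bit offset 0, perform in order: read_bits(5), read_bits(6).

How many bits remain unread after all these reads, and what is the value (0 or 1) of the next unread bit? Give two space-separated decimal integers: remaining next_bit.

Read 1: bits[0:5] width=5 -> value=22 (bin 10110); offset now 5 = byte 0 bit 5; 35 bits remain
Read 2: bits[5:11] width=6 -> value=36 (bin 100100); offset now 11 = byte 1 bit 3; 29 bits remain

Answer: 29 1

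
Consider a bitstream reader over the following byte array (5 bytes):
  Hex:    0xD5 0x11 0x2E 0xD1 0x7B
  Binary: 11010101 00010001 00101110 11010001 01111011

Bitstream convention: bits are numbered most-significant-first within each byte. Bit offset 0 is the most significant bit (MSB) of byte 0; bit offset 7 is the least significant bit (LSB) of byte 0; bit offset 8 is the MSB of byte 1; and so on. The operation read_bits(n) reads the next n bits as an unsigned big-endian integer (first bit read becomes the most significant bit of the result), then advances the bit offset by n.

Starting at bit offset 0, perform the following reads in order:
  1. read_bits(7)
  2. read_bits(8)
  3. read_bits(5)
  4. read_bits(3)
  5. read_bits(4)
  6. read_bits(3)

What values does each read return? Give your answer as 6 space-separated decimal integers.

Read 1: bits[0:7] width=7 -> value=106 (bin 1101010); offset now 7 = byte 0 bit 7; 33 bits remain
Read 2: bits[7:15] width=8 -> value=136 (bin 10001000); offset now 15 = byte 1 bit 7; 25 bits remain
Read 3: bits[15:20] width=5 -> value=18 (bin 10010); offset now 20 = byte 2 bit 4; 20 bits remain
Read 4: bits[20:23] width=3 -> value=7 (bin 111); offset now 23 = byte 2 bit 7; 17 bits remain
Read 5: bits[23:27] width=4 -> value=6 (bin 0110); offset now 27 = byte 3 bit 3; 13 bits remain
Read 6: bits[27:30] width=3 -> value=4 (bin 100); offset now 30 = byte 3 bit 6; 10 bits remain

Answer: 106 136 18 7 6 4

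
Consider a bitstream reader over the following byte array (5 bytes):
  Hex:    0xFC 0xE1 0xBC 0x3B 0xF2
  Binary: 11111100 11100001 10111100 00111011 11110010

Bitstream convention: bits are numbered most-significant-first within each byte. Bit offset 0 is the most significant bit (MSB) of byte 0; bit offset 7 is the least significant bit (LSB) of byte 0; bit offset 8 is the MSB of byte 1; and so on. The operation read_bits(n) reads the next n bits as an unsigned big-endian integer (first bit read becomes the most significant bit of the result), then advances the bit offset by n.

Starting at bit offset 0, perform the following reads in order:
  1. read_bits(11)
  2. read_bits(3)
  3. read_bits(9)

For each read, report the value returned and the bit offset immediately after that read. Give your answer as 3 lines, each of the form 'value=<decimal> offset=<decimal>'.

Answer: value=2023 offset=11
value=0 offset=14
value=222 offset=23

Derivation:
Read 1: bits[0:11] width=11 -> value=2023 (bin 11111100111); offset now 11 = byte 1 bit 3; 29 bits remain
Read 2: bits[11:14] width=3 -> value=0 (bin 000); offset now 14 = byte 1 bit 6; 26 bits remain
Read 3: bits[14:23] width=9 -> value=222 (bin 011011110); offset now 23 = byte 2 bit 7; 17 bits remain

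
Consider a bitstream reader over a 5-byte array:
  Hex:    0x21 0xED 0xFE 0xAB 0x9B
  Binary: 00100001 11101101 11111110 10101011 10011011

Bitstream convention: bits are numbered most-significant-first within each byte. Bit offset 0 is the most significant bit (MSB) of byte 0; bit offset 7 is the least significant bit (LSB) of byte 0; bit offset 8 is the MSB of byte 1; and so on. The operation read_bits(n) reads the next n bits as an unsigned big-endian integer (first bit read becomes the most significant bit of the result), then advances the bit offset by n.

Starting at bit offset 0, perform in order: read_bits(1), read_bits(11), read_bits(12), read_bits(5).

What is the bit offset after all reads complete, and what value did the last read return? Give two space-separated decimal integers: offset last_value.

Read 1: bits[0:1] width=1 -> value=0 (bin 0); offset now 1 = byte 0 bit 1; 39 bits remain
Read 2: bits[1:12] width=11 -> value=542 (bin 01000011110); offset now 12 = byte 1 bit 4; 28 bits remain
Read 3: bits[12:24] width=12 -> value=3582 (bin 110111111110); offset now 24 = byte 3 bit 0; 16 bits remain
Read 4: bits[24:29] width=5 -> value=21 (bin 10101); offset now 29 = byte 3 bit 5; 11 bits remain

Answer: 29 21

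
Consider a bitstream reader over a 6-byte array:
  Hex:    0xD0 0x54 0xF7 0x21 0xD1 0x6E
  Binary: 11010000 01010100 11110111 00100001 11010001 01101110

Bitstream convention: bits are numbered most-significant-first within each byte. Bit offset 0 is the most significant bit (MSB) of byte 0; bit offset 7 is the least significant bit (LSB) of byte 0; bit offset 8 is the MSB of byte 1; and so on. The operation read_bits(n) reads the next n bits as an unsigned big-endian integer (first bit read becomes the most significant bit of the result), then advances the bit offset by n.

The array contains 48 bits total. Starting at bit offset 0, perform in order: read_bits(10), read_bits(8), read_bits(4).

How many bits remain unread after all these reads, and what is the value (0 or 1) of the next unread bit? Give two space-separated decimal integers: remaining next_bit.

Answer: 26 1

Derivation:
Read 1: bits[0:10] width=10 -> value=833 (bin 1101000001); offset now 10 = byte 1 bit 2; 38 bits remain
Read 2: bits[10:18] width=8 -> value=83 (bin 01010011); offset now 18 = byte 2 bit 2; 30 bits remain
Read 3: bits[18:22] width=4 -> value=13 (bin 1101); offset now 22 = byte 2 bit 6; 26 bits remain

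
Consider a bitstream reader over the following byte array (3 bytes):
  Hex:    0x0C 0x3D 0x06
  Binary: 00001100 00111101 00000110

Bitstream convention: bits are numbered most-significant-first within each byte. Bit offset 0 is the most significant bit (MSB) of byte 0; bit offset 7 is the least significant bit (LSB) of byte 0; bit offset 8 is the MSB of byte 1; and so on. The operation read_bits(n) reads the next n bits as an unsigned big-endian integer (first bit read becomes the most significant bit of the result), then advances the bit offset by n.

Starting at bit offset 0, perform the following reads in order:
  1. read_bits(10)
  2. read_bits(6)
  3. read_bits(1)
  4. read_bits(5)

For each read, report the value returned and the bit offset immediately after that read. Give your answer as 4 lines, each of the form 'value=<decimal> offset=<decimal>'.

Answer: value=48 offset=10
value=61 offset=16
value=0 offset=17
value=1 offset=22

Derivation:
Read 1: bits[0:10] width=10 -> value=48 (bin 0000110000); offset now 10 = byte 1 bit 2; 14 bits remain
Read 2: bits[10:16] width=6 -> value=61 (bin 111101); offset now 16 = byte 2 bit 0; 8 bits remain
Read 3: bits[16:17] width=1 -> value=0 (bin 0); offset now 17 = byte 2 bit 1; 7 bits remain
Read 4: bits[17:22] width=5 -> value=1 (bin 00001); offset now 22 = byte 2 bit 6; 2 bits remain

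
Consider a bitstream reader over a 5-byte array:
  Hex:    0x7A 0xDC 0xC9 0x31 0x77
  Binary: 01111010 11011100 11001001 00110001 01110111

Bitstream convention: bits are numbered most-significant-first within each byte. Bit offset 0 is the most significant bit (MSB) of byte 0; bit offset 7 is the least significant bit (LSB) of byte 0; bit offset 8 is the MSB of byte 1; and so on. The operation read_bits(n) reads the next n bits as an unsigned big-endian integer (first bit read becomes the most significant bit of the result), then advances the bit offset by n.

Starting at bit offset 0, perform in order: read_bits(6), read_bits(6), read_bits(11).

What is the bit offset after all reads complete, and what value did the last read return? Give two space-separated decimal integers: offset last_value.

Read 1: bits[0:6] width=6 -> value=30 (bin 011110); offset now 6 = byte 0 bit 6; 34 bits remain
Read 2: bits[6:12] width=6 -> value=45 (bin 101101); offset now 12 = byte 1 bit 4; 28 bits remain
Read 3: bits[12:23] width=11 -> value=1636 (bin 11001100100); offset now 23 = byte 2 bit 7; 17 bits remain

Answer: 23 1636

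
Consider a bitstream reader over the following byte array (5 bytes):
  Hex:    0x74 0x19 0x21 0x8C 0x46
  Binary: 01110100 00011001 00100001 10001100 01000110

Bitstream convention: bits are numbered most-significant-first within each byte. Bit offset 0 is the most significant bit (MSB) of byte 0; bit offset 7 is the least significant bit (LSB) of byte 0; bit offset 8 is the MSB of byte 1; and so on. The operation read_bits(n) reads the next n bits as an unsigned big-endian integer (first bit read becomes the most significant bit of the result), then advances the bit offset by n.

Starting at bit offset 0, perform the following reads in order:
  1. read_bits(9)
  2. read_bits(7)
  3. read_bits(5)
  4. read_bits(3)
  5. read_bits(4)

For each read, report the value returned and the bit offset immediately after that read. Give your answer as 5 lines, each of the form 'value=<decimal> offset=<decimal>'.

Answer: value=232 offset=9
value=25 offset=16
value=4 offset=21
value=1 offset=24
value=8 offset=28

Derivation:
Read 1: bits[0:9] width=9 -> value=232 (bin 011101000); offset now 9 = byte 1 bit 1; 31 bits remain
Read 2: bits[9:16] width=7 -> value=25 (bin 0011001); offset now 16 = byte 2 bit 0; 24 bits remain
Read 3: bits[16:21] width=5 -> value=4 (bin 00100); offset now 21 = byte 2 bit 5; 19 bits remain
Read 4: bits[21:24] width=3 -> value=1 (bin 001); offset now 24 = byte 3 bit 0; 16 bits remain
Read 5: bits[24:28] width=4 -> value=8 (bin 1000); offset now 28 = byte 3 bit 4; 12 bits remain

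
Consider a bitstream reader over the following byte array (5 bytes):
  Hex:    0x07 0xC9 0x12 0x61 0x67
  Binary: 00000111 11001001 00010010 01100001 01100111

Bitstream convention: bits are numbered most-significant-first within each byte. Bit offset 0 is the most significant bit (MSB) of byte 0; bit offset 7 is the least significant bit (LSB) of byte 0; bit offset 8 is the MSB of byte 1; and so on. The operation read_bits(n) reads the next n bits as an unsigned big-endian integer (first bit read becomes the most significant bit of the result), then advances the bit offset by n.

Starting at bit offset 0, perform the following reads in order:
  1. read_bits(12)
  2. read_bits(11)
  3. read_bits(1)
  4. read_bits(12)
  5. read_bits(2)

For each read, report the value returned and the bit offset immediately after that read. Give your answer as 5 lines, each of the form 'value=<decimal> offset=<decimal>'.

Answer: value=124 offset=12
value=1161 offset=23
value=0 offset=24
value=1558 offset=36
value=1 offset=38

Derivation:
Read 1: bits[0:12] width=12 -> value=124 (bin 000001111100); offset now 12 = byte 1 bit 4; 28 bits remain
Read 2: bits[12:23] width=11 -> value=1161 (bin 10010001001); offset now 23 = byte 2 bit 7; 17 bits remain
Read 3: bits[23:24] width=1 -> value=0 (bin 0); offset now 24 = byte 3 bit 0; 16 bits remain
Read 4: bits[24:36] width=12 -> value=1558 (bin 011000010110); offset now 36 = byte 4 bit 4; 4 bits remain
Read 5: bits[36:38] width=2 -> value=1 (bin 01); offset now 38 = byte 4 bit 6; 2 bits remain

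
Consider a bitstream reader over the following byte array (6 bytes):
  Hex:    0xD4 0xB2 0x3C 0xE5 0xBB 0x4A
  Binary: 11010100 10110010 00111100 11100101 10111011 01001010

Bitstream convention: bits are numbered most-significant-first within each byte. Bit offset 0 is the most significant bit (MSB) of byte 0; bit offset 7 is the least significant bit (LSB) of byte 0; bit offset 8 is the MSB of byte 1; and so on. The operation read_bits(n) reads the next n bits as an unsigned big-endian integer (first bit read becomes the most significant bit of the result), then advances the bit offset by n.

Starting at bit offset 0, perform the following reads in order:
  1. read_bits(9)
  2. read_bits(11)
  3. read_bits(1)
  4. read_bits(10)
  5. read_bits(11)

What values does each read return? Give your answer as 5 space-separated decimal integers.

Read 1: bits[0:9] width=9 -> value=425 (bin 110101001); offset now 9 = byte 1 bit 1; 39 bits remain
Read 2: bits[9:20] width=11 -> value=803 (bin 01100100011); offset now 20 = byte 2 bit 4; 28 bits remain
Read 3: bits[20:21] width=1 -> value=1 (bin 1); offset now 21 = byte 2 bit 5; 27 bits remain
Read 4: bits[21:31] width=10 -> value=626 (bin 1001110010); offset now 31 = byte 3 bit 7; 17 bits remain
Read 5: bits[31:42] width=11 -> value=1773 (bin 11011101101); offset now 42 = byte 5 bit 2; 6 bits remain

Answer: 425 803 1 626 1773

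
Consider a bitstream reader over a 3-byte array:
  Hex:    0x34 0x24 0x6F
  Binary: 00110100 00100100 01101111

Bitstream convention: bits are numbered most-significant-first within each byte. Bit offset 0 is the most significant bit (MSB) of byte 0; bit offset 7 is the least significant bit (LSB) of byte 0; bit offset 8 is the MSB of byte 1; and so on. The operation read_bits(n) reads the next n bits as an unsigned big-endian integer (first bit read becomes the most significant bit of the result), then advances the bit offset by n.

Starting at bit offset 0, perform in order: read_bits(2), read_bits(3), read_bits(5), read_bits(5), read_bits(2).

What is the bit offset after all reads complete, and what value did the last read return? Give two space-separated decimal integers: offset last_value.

Read 1: bits[0:2] width=2 -> value=0 (bin 00); offset now 2 = byte 0 bit 2; 22 bits remain
Read 2: bits[2:5] width=3 -> value=6 (bin 110); offset now 5 = byte 0 bit 5; 19 bits remain
Read 3: bits[5:10] width=5 -> value=16 (bin 10000); offset now 10 = byte 1 bit 2; 14 bits remain
Read 4: bits[10:15] width=5 -> value=18 (bin 10010); offset now 15 = byte 1 bit 7; 9 bits remain
Read 5: bits[15:17] width=2 -> value=0 (bin 00); offset now 17 = byte 2 bit 1; 7 bits remain

Answer: 17 0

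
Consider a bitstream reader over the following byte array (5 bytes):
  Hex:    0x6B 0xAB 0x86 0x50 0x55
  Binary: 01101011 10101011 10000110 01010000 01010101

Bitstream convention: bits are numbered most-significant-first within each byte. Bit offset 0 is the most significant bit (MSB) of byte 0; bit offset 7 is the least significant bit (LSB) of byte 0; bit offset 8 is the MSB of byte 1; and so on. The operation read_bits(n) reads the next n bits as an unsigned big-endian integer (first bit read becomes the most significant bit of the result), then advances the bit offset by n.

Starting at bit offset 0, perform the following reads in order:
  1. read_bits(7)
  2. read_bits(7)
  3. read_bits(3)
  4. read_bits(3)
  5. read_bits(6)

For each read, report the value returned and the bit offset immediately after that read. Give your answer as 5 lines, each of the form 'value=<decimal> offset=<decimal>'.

Read 1: bits[0:7] width=7 -> value=53 (bin 0110101); offset now 7 = byte 0 bit 7; 33 bits remain
Read 2: bits[7:14] width=7 -> value=106 (bin 1101010); offset now 14 = byte 1 bit 6; 26 bits remain
Read 3: bits[14:17] width=3 -> value=7 (bin 111); offset now 17 = byte 2 bit 1; 23 bits remain
Read 4: bits[17:20] width=3 -> value=0 (bin 000); offset now 20 = byte 2 bit 4; 20 bits remain
Read 5: bits[20:26] width=6 -> value=25 (bin 011001); offset now 26 = byte 3 bit 2; 14 bits remain

Answer: value=53 offset=7
value=106 offset=14
value=7 offset=17
value=0 offset=20
value=25 offset=26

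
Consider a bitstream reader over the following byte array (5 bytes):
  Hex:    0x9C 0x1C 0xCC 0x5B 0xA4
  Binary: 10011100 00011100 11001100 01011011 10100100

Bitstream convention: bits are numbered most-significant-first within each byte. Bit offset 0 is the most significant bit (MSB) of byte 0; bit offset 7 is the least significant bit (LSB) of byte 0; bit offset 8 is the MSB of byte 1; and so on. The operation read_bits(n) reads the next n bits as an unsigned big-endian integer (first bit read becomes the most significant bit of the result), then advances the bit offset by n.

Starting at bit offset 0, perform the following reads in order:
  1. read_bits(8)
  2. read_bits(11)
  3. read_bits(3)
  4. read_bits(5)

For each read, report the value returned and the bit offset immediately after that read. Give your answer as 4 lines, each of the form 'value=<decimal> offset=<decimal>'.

Read 1: bits[0:8] width=8 -> value=156 (bin 10011100); offset now 8 = byte 1 bit 0; 32 bits remain
Read 2: bits[8:19] width=11 -> value=230 (bin 00011100110); offset now 19 = byte 2 bit 3; 21 bits remain
Read 3: bits[19:22] width=3 -> value=3 (bin 011); offset now 22 = byte 2 bit 6; 18 bits remain
Read 4: bits[22:27] width=5 -> value=2 (bin 00010); offset now 27 = byte 3 bit 3; 13 bits remain

Answer: value=156 offset=8
value=230 offset=19
value=3 offset=22
value=2 offset=27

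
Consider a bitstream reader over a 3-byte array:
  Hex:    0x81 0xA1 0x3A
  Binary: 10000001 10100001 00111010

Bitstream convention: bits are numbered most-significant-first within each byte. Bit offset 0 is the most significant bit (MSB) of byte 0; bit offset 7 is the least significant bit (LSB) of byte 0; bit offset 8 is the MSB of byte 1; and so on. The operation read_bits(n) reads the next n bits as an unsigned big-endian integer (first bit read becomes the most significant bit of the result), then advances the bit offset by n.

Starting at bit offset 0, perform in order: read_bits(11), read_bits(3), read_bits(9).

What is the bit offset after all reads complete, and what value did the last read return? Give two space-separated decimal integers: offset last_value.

Answer: 23 157

Derivation:
Read 1: bits[0:11] width=11 -> value=1037 (bin 10000001101); offset now 11 = byte 1 bit 3; 13 bits remain
Read 2: bits[11:14] width=3 -> value=0 (bin 000); offset now 14 = byte 1 bit 6; 10 bits remain
Read 3: bits[14:23] width=9 -> value=157 (bin 010011101); offset now 23 = byte 2 bit 7; 1 bits remain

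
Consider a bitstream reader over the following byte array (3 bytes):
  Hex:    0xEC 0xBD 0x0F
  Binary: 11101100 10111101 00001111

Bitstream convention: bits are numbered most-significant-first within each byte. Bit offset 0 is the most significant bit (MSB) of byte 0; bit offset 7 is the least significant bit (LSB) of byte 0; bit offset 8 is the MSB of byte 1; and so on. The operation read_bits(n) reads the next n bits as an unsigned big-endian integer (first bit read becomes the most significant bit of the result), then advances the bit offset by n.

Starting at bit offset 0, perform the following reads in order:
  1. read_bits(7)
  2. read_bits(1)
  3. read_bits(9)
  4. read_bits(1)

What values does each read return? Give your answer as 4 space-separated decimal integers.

Read 1: bits[0:7] width=7 -> value=118 (bin 1110110); offset now 7 = byte 0 bit 7; 17 bits remain
Read 2: bits[7:8] width=1 -> value=0 (bin 0); offset now 8 = byte 1 bit 0; 16 bits remain
Read 3: bits[8:17] width=9 -> value=378 (bin 101111010); offset now 17 = byte 2 bit 1; 7 bits remain
Read 4: bits[17:18] width=1 -> value=0 (bin 0); offset now 18 = byte 2 bit 2; 6 bits remain

Answer: 118 0 378 0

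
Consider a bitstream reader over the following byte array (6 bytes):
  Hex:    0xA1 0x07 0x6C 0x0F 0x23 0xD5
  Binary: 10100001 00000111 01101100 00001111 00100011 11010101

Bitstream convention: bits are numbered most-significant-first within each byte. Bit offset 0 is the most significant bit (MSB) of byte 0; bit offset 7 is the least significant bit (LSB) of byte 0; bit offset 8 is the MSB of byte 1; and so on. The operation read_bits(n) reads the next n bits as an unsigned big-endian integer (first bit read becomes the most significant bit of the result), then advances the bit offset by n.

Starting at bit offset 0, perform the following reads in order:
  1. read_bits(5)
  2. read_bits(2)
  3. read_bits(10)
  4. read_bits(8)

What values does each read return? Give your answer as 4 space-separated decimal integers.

Answer: 20 0 526 216

Derivation:
Read 1: bits[0:5] width=5 -> value=20 (bin 10100); offset now 5 = byte 0 bit 5; 43 bits remain
Read 2: bits[5:7] width=2 -> value=0 (bin 00); offset now 7 = byte 0 bit 7; 41 bits remain
Read 3: bits[7:17] width=10 -> value=526 (bin 1000001110); offset now 17 = byte 2 bit 1; 31 bits remain
Read 4: bits[17:25] width=8 -> value=216 (bin 11011000); offset now 25 = byte 3 bit 1; 23 bits remain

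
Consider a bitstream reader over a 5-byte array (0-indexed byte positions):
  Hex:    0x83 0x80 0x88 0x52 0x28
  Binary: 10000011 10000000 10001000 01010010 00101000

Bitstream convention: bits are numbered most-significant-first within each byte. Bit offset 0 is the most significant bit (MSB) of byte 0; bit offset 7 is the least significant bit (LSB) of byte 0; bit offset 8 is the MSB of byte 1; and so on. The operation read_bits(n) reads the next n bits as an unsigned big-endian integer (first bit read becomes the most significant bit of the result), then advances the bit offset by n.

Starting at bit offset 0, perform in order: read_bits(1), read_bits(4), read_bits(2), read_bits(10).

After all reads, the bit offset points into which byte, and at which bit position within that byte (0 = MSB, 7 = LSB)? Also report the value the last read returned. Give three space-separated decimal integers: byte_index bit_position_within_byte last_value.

Answer: 2 1 769

Derivation:
Read 1: bits[0:1] width=1 -> value=1 (bin 1); offset now 1 = byte 0 bit 1; 39 bits remain
Read 2: bits[1:5] width=4 -> value=0 (bin 0000); offset now 5 = byte 0 bit 5; 35 bits remain
Read 3: bits[5:7] width=2 -> value=1 (bin 01); offset now 7 = byte 0 bit 7; 33 bits remain
Read 4: bits[7:17] width=10 -> value=769 (bin 1100000001); offset now 17 = byte 2 bit 1; 23 bits remain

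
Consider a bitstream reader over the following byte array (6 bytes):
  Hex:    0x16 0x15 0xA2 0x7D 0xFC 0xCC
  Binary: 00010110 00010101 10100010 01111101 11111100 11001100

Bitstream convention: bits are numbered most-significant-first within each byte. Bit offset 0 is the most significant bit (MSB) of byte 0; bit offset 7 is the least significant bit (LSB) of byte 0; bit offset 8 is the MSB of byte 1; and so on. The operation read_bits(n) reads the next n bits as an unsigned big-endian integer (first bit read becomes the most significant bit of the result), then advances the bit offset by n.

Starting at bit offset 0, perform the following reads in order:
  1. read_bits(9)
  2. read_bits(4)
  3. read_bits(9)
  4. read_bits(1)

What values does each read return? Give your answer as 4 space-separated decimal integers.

Answer: 44 2 360 1

Derivation:
Read 1: bits[0:9] width=9 -> value=44 (bin 000101100); offset now 9 = byte 1 bit 1; 39 bits remain
Read 2: bits[9:13] width=4 -> value=2 (bin 0010); offset now 13 = byte 1 bit 5; 35 bits remain
Read 3: bits[13:22] width=9 -> value=360 (bin 101101000); offset now 22 = byte 2 bit 6; 26 bits remain
Read 4: bits[22:23] width=1 -> value=1 (bin 1); offset now 23 = byte 2 bit 7; 25 bits remain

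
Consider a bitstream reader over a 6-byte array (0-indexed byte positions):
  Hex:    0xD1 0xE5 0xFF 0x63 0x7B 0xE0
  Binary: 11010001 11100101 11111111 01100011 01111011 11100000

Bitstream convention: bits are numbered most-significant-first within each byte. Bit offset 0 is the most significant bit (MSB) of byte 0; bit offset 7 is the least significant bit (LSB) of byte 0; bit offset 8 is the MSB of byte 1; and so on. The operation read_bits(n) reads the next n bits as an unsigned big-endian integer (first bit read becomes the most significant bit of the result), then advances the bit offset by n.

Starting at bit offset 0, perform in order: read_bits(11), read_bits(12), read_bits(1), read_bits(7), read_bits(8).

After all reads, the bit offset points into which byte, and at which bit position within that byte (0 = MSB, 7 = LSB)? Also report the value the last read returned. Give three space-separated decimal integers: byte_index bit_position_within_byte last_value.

Answer: 4 7 189

Derivation:
Read 1: bits[0:11] width=11 -> value=1679 (bin 11010001111); offset now 11 = byte 1 bit 3; 37 bits remain
Read 2: bits[11:23] width=12 -> value=767 (bin 001011111111); offset now 23 = byte 2 bit 7; 25 bits remain
Read 3: bits[23:24] width=1 -> value=1 (bin 1); offset now 24 = byte 3 bit 0; 24 bits remain
Read 4: bits[24:31] width=7 -> value=49 (bin 0110001); offset now 31 = byte 3 bit 7; 17 bits remain
Read 5: bits[31:39] width=8 -> value=189 (bin 10111101); offset now 39 = byte 4 bit 7; 9 bits remain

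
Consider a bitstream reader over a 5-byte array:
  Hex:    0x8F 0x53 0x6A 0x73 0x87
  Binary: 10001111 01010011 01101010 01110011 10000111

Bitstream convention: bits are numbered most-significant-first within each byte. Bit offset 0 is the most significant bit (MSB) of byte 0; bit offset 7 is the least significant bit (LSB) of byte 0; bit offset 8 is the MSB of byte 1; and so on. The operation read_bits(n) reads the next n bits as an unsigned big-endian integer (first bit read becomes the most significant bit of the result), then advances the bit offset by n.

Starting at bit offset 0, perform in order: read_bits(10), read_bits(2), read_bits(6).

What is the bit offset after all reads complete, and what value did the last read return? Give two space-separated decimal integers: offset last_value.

Read 1: bits[0:10] width=10 -> value=573 (bin 1000111101); offset now 10 = byte 1 bit 2; 30 bits remain
Read 2: bits[10:12] width=2 -> value=1 (bin 01); offset now 12 = byte 1 bit 4; 28 bits remain
Read 3: bits[12:18] width=6 -> value=13 (bin 001101); offset now 18 = byte 2 bit 2; 22 bits remain

Answer: 18 13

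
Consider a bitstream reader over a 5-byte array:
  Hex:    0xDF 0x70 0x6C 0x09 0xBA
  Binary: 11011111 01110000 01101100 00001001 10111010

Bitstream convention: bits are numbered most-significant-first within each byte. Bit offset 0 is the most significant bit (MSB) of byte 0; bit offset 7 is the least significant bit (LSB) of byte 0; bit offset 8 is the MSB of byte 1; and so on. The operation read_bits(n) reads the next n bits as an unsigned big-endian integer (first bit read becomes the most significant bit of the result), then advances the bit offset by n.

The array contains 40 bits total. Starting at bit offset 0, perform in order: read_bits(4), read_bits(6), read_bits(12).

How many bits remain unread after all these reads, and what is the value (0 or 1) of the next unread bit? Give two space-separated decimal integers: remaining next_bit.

Read 1: bits[0:4] width=4 -> value=13 (bin 1101); offset now 4 = byte 0 bit 4; 36 bits remain
Read 2: bits[4:10] width=6 -> value=61 (bin 111101); offset now 10 = byte 1 bit 2; 30 bits remain
Read 3: bits[10:22] width=12 -> value=3099 (bin 110000011011); offset now 22 = byte 2 bit 6; 18 bits remain

Answer: 18 0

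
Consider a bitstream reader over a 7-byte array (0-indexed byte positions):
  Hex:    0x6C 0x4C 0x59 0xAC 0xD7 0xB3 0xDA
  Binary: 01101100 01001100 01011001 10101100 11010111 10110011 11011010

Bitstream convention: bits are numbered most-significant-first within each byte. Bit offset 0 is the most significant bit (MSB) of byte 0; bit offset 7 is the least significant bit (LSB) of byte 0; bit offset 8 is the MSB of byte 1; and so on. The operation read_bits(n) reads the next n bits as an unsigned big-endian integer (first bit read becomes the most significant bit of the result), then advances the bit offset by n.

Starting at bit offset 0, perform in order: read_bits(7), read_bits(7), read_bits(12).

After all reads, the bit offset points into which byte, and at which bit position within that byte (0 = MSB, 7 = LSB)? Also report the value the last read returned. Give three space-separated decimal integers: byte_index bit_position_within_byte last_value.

Read 1: bits[0:7] width=7 -> value=54 (bin 0110110); offset now 7 = byte 0 bit 7; 49 bits remain
Read 2: bits[7:14] width=7 -> value=19 (bin 0010011); offset now 14 = byte 1 bit 6; 42 bits remain
Read 3: bits[14:26] width=12 -> value=358 (bin 000101100110); offset now 26 = byte 3 bit 2; 30 bits remain

Answer: 3 2 358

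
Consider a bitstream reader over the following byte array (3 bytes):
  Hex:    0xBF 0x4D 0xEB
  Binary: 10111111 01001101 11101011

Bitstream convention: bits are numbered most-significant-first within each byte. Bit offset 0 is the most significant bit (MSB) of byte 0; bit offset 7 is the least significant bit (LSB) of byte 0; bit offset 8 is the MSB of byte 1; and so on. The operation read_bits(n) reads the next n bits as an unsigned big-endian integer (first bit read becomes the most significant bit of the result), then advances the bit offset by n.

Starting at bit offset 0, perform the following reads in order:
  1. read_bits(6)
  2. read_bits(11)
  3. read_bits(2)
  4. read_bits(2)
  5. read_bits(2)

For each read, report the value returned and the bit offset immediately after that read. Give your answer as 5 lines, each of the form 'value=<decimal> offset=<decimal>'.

Answer: value=47 offset=6
value=1691 offset=17
value=3 offset=19
value=1 offset=21
value=1 offset=23

Derivation:
Read 1: bits[0:6] width=6 -> value=47 (bin 101111); offset now 6 = byte 0 bit 6; 18 bits remain
Read 2: bits[6:17] width=11 -> value=1691 (bin 11010011011); offset now 17 = byte 2 bit 1; 7 bits remain
Read 3: bits[17:19] width=2 -> value=3 (bin 11); offset now 19 = byte 2 bit 3; 5 bits remain
Read 4: bits[19:21] width=2 -> value=1 (bin 01); offset now 21 = byte 2 bit 5; 3 bits remain
Read 5: bits[21:23] width=2 -> value=1 (bin 01); offset now 23 = byte 2 bit 7; 1 bits remain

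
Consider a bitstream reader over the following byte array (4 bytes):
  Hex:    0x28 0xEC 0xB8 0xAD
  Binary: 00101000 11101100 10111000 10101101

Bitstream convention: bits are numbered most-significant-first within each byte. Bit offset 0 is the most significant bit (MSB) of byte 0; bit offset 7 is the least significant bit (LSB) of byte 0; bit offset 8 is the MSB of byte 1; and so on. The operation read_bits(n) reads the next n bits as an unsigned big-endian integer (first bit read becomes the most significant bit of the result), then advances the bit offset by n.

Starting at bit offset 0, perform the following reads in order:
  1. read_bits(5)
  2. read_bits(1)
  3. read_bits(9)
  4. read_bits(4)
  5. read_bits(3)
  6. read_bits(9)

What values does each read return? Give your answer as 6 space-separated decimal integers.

Read 1: bits[0:5] width=5 -> value=5 (bin 00101); offset now 5 = byte 0 bit 5; 27 bits remain
Read 2: bits[5:6] width=1 -> value=0 (bin 0); offset now 6 = byte 0 bit 6; 26 bits remain
Read 3: bits[6:15] width=9 -> value=118 (bin 001110110); offset now 15 = byte 1 bit 7; 17 bits remain
Read 4: bits[15:19] width=4 -> value=5 (bin 0101); offset now 19 = byte 2 bit 3; 13 bits remain
Read 5: bits[19:22] width=3 -> value=6 (bin 110); offset now 22 = byte 2 bit 6; 10 bits remain
Read 6: bits[22:31] width=9 -> value=86 (bin 001010110); offset now 31 = byte 3 bit 7; 1 bits remain

Answer: 5 0 118 5 6 86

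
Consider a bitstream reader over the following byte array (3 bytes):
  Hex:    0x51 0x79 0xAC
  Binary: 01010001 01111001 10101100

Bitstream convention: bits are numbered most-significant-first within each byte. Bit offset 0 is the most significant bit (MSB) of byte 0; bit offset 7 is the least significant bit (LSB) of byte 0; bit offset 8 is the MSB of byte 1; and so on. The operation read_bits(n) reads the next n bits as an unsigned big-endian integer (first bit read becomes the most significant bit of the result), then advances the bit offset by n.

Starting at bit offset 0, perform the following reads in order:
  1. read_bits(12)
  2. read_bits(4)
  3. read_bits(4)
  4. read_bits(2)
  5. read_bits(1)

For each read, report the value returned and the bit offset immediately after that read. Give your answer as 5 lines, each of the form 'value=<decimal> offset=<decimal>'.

Read 1: bits[0:12] width=12 -> value=1303 (bin 010100010111); offset now 12 = byte 1 bit 4; 12 bits remain
Read 2: bits[12:16] width=4 -> value=9 (bin 1001); offset now 16 = byte 2 bit 0; 8 bits remain
Read 3: bits[16:20] width=4 -> value=10 (bin 1010); offset now 20 = byte 2 bit 4; 4 bits remain
Read 4: bits[20:22] width=2 -> value=3 (bin 11); offset now 22 = byte 2 bit 6; 2 bits remain
Read 5: bits[22:23] width=1 -> value=0 (bin 0); offset now 23 = byte 2 bit 7; 1 bits remain

Answer: value=1303 offset=12
value=9 offset=16
value=10 offset=20
value=3 offset=22
value=0 offset=23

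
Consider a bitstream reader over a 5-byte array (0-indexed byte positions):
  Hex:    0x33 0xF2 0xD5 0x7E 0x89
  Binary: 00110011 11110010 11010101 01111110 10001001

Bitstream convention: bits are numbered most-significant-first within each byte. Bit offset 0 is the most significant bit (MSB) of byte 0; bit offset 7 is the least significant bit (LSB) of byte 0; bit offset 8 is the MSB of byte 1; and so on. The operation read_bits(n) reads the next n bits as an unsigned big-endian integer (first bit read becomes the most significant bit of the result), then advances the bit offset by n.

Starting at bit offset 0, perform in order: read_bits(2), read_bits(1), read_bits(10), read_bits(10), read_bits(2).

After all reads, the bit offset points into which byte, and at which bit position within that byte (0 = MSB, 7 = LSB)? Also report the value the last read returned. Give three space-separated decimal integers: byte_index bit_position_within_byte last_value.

Read 1: bits[0:2] width=2 -> value=0 (bin 00); offset now 2 = byte 0 bit 2; 38 bits remain
Read 2: bits[2:3] width=1 -> value=1 (bin 1); offset now 3 = byte 0 bit 3; 37 bits remain
Read 3: bits[3:13] width=10 -> value=638 (bin 1001111110); offset now 13 = byte 1 bit 5; 27 bits remain
Read 4: bits[13:23] width=10 -> value=362 (bin 0101101010); offset now 23 = byte 2 bit 7; 17 bits remain
Read 5: bits[23:25] width=2 -> value=2 (bin 10); offset now 25 = byte 3 bit 1; 15 bits remain

Answer: 3 1 2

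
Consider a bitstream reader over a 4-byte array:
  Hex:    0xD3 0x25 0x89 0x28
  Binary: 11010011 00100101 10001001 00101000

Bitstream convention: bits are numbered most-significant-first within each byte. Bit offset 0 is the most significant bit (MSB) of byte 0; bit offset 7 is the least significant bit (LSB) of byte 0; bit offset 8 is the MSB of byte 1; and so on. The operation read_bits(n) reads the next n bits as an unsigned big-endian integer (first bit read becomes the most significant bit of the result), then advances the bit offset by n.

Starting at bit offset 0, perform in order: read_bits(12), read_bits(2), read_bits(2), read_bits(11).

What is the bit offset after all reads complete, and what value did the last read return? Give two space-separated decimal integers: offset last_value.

Read 1: bits[0:12] width=12 -> value=3378 (bin 110100110010); offset now 12 = byte 1 bit 4; 20 bits remain
Read 2: bits[12:14] width=2 -> value=1 (bin 01); offset now 14 = byte 1 bit 6; 18 bits remain
Read 3: bits[14:16] width=2 -> value=1 (bin 01); offset now 16 = byte 2 bit 0; 16 bits remain
Read 4: bits[16:27] width=11 -> value=1097 (bin 10001001001); offset now 27 = byte 3 bit 3; 5 bits remain

Answer: 27 1097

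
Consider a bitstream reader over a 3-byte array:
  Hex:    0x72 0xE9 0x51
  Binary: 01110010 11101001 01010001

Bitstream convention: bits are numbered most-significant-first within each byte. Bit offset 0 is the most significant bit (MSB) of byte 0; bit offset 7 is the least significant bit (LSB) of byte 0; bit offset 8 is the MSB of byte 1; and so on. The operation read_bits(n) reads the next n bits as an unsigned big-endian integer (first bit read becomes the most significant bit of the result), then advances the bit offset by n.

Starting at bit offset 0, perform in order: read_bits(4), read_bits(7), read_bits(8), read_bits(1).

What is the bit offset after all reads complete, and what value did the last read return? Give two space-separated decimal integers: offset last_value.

Read 1: bits[0:4] width=4 -> value=7 (bin 0111); offset now 4 = byte 0 bit 4; 20 bits remain
Read 2: bits[4:11] width=7 -> value=23 (bin 0010111); offset now 11 = byte 1 bit 3; 13 bits remain
Read 3: bits[11:19] width=8 -> value=74 (bin 01001010); offset now 19 = byte 2 bit 3; 5 bits remain
Read 4: bits[19:20] width=1 -> value=1 (bin 1); offset now 20 = byte 2 bit 4; 4 bits remain

Answer: 20 1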